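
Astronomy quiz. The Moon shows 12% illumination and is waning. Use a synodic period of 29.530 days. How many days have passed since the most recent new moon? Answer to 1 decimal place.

26.2 days

cos θ = 1 − 2f = 0.760, giving a principal value of 40.5°.
Waning ⇒ past full, so θ = 360° − 40.5° = 319.5°.
At 360°/29.530 d per day, 319.5° corresponds to 26.20 days.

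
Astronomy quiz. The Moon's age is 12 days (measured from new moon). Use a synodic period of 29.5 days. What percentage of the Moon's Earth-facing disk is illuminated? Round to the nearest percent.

Elongation θ = 360° × 12/29.5 ≈ 146.4°.
Illuminated fraction = (1 − cos 146.4°)/2 = (1 − (-0.833))/2 ≈ 0.917, so 92%.

92%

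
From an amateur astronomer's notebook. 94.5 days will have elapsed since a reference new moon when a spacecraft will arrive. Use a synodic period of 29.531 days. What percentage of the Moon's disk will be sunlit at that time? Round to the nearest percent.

35%

94.5 d spans 3 complete synodic months (3 × 29.531 = 88.59 d) plus 5.91 d.
Elongation θ = 360° × 5.91/29.531 ≈ 72.0°.
Illuminated fraction = (1 − cos 72.0°)/2 = (1 − 0.309)/2 ≈ 0.346, so 35%.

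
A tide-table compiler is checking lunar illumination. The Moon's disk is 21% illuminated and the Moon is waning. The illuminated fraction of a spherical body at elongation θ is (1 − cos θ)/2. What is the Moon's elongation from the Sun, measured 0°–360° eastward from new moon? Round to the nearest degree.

305°

Invert f = (1 − cos θ)/2 to get cos θ = 1 − 2(0.21) = 0.580, hence θ₀ = arccos 0.580 = 54.5°.
A waning Moon lies in 180°–360°, so θ = 360° − 54.5° = 305.5°.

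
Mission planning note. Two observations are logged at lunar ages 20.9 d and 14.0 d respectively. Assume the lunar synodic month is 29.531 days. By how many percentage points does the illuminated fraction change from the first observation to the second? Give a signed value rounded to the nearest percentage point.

+36 percentage points

θ₁ = 360° × 20.9/29.531 = 254.8°, f₁ = (1 − cos θ₁)/2 = 0.631.
θ₂ = 360° × 14.0/29.531 = 170.7°, f₂ = (1 − cos θ₂)/2 = 0.993.
Change = f₂ − f₁ = +0.362 → +36 percentage points.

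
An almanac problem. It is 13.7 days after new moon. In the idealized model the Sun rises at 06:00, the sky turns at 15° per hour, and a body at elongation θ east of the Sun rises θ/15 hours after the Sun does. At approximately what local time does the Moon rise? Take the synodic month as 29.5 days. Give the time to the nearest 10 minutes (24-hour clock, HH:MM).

Phase angle: θ = 360°·(13.7 d)/(29.5 d) = 167.2°.
At 15° of sky rotation per hour, 167.2° corresponds to a 11.15 h lag.
06:00 + 11.146 h ≈ 17:09 → 17:10 to the nearest ten minutes.

17:10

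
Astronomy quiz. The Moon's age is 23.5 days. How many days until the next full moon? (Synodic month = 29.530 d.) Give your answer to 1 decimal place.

20.8 days

Full moon is 0.5 of the way through the cycle: age 0.5 × 29.530 = 14.765 d.
Already past this cycle's full moon; the next is at 14.765 + 29.530 = 44.295 d, so 44.295 − 23.5 = 20.795 days.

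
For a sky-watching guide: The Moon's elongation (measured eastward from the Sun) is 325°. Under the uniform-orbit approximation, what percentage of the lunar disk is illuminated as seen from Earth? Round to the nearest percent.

cos 325° = 0.819, so f = (1 − 0.819)/2 = 0.090, i.e. 9%.

9%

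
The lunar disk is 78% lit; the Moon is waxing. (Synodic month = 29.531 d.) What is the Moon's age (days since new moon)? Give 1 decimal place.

10.2 days

cos θ = 1 − 2f = -0.560, giving a principal value of 124.1°.
The Moon is waxing (0°–180°), so θ = 124.1° directly.
At 360°/29.531 d per day, 124.1° corresponds to 10.18 days.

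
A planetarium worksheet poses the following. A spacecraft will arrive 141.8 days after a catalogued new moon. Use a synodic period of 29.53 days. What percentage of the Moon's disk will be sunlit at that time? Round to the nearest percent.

141.8 d spans 4 complete synodic months (4 × 29.53 = 118.12 d) plus 23.68 d.
The Moon has covered 23.68/29.53 of its cycle, so θ ≈ 360° × 23.68/29.53 = 288.7°.
Illuminated fraction = (1 − cos 288.7°)/2 = (1 − 0.320)/2 ≈ 0.340, so 34%.

34%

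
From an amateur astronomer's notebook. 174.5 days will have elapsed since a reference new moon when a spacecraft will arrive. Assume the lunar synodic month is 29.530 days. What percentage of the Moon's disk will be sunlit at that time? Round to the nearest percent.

8%

174.5/29.530 = 5.909 lunations, so 5 complete cycles and 26.85 d into the next.
Elongation θ = 360° × 26.85/29.530 ≈ 327.3°.
Illuminated fraction = (1 − cos 327.3°)/2 = (1 − 0.842)/2 ≈ 0.079, so 8%.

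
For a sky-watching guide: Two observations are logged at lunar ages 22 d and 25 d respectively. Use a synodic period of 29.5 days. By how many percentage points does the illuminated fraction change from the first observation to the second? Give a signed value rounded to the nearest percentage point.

First observation: θ = 360°·22/29.5 = 268.5°, so f = 0.513.
Second observation: θ = 305.1°, f = 0.213.
Δf = 0.213 − 0.513 = -0.301, i.e. -30 pp.

-30 percentage points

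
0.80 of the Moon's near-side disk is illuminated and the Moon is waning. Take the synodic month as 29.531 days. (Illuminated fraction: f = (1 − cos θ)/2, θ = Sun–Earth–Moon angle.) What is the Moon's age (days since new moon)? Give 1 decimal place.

19.1 days

cos θ = 1 − 2f = -0.600, giving a principal value of 126.9°.
Since the Moon is past full (waning), take the reflex angle: θ = 360° − 126.9° = 233.1°.
At 360°/29.531 d per day, 233.1° corresponds to 19.12 days.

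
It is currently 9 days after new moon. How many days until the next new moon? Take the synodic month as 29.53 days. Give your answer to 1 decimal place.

20.5 days

One full lunation from the last new moon is 29.53 d; remaining = 29.53 − 9 = 20.530 d.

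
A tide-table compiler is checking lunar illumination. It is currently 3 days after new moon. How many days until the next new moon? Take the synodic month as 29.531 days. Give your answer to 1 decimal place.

26.5 days

One full lunation from the last new moon is 29.531 d; remaining = 29.531 − 3 = 26.531 d.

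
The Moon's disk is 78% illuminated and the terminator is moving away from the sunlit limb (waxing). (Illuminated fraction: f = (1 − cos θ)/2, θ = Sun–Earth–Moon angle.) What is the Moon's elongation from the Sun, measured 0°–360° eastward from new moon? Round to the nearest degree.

From f = (1 − cos θ)/2: cos θ = 1 − 2×0.78 = -0.560; arccos → 124.1°.
Waxing ⇒ before full, so θ = 124.1°.

124°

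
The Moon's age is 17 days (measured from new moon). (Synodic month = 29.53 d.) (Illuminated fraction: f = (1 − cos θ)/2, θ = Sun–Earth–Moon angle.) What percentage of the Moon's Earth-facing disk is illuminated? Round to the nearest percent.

Phase angle: θ = 360°·(17 d)/(29.53 d) = 207.2°.
With cos θ = (-0.889), the lit fraction is (1 − (-0.889))/2 ≈ 0.945, so 94%.

94%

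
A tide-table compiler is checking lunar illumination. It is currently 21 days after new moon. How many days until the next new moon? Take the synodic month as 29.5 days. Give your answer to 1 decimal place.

8.5 days

One full lunation from the last new moon is 29.5 d; remaining = 29.5 − 21 = 8.500 d.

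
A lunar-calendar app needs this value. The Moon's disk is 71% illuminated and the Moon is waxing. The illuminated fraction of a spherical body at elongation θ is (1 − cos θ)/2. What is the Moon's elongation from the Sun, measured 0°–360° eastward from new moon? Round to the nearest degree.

115°

cos θ = 1 − 2f = -0.420, giving a principal value of 114.8°.
Waxing ⇒ before full, so θ = 114.8°.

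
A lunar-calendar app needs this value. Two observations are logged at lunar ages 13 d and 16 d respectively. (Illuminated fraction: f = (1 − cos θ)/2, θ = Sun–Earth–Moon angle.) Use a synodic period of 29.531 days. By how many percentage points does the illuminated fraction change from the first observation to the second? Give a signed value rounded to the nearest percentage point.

+2 pp

First observation: θ = 360°·13/29.531 = 158.5°, so f = 0.965.
Second observation: θ = 195.0°, f = 0.983.
Δf = 0.983 − 0.965 = +0.018, i.e. +2 pp.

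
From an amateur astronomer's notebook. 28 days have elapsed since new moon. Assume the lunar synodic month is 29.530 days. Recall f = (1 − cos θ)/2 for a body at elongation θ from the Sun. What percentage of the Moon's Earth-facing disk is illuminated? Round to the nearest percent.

The Moon has covered 28/29.530 of its cycle, so θ ≈ 360° × 28/29.530 = 341.3°.
cos 341.3° = 0.947, so f = (1 − 0.947)/2 = 0.026, so 3%.

3%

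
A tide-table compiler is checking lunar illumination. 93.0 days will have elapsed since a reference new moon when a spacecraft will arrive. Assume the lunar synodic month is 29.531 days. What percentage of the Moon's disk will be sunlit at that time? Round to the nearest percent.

20%

93.0/29.531 = 3.149 lunations, so 3 complete cycles and 4.41 d into the next.
The Moon has covered 4.41/29.531 of its cycle, so θ ≈ 360° × 4.41/29.531 = 53.7°.
Illuminated fraction = (1 − cos 53.7°)/2 = (1 − 0.592)/2 ≈ 0.204, so 20%.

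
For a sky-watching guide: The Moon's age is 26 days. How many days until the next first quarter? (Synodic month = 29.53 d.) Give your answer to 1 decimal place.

First quarter occurs at elongation 90°, i.e. at age 29.53 × 90/360 = 7.383 d.
Already past this cycle's first quarter; the next is at 7.383 + 29.53 = 36.913 d, so 36.913 − 26 = 10.913 days.

10.9 days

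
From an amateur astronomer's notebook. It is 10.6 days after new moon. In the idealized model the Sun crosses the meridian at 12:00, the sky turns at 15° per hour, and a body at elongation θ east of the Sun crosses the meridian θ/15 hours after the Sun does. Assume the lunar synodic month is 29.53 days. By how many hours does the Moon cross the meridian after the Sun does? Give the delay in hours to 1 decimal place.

8.6 h

Phase angle: θ = 360°·(10.6 d)/(29.53 d) = 129.2°.
The Moon trails the Sun by θ/15 = 129.2/15 ≈ 8.61 hours.
So the Moon crosses the meridian 8.61 h after the Sun.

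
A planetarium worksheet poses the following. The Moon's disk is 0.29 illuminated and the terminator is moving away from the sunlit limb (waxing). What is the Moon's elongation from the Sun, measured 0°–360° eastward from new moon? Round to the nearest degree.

65°

cos θ = 1 − 2f = 0.420, giving a principal value of 65.2°.
The Moon is waxing (0°–180°), so θ = 65.2° directly.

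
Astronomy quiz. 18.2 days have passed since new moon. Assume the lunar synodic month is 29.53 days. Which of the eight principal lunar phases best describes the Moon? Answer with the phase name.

waning gibbous

At 18.2/29.53 of the cycle, θ ≈ 222° — the waning gibbous range.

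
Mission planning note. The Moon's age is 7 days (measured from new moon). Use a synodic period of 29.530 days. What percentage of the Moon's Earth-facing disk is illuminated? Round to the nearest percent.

46%

Phase angle: θ = 360°·(7 d)/(29.530 d) = 85.3°.
Illuminated fraction = (1 − cos 85.3°)/2 = (1 − 0.081)/2 ≈ 0.459, so 46%.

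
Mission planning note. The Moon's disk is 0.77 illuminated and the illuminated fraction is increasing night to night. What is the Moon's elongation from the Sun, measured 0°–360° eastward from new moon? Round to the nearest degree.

123°

Invert f = (1 − cos θ)/2 to get cos θ = 1 − 2(0.77) = -0.540, hence θ₀ = arccos -0.540 = 122.7°.
Before full moon the principal value applies: θ = 122.7°.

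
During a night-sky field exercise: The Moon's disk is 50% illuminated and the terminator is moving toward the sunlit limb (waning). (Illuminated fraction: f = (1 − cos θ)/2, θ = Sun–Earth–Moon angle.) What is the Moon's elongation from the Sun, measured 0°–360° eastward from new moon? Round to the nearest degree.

From f = (1 − cos θ)/2: cos θ = 1 − 2×0.50 = 0.000; arccos → 90.0°.
Since the Moon is past full (waning), take the reflex angle: θ = 360° − 90.0° = 270.0°.

270°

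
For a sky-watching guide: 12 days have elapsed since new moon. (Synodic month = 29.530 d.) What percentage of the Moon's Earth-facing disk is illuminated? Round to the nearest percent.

Elongation θ = 360° × 12/29.530 ≈ 146.3°.
Illuminated fraction = (1 − cos 146.3°)/2 = (1 − (-0.832))/2 ≈ 0.916, so 92%.

92%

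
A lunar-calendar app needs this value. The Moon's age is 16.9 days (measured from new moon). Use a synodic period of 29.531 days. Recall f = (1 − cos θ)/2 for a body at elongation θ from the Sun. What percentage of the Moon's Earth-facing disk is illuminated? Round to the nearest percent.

95%

Phase angle: θ = 360°·(16.9 d)/(29.531 d) = 206.0°.
cos 206.0° = (-0.899), so f = (1 − (-0.899))/2 = 0.949, so 95%.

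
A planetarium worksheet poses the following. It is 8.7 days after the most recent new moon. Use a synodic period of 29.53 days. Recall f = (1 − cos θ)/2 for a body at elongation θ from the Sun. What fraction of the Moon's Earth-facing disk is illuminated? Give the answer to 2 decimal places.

The Moon has covered 8.7/29.53 of its cycle, so θ ≈ 360° × 8.7/29.53 = 106.1°.
Illuminated fraction = (1 − cos 106.1°)/2 = (1 − (-0.277))/2 ≈ 0.638.

0.64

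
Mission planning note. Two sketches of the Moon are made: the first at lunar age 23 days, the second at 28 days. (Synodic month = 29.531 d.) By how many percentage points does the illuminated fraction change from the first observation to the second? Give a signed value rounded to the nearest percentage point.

-38 pp

θ₁ = 360° × 23/29.531 = 280.4°, f₁ = (1 − cos θ₁)/2 = 0.410.
θ₂ = 360° × 28/29.531 = 341.3°, f₂ = (1 − cos θ₂)/2 = 0.026.
Change = f₂ − f₁ = -0.384 → -38 percentage points.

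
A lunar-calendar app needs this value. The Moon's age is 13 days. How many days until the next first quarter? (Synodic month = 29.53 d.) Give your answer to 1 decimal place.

23.9 days

First quarter occurs at elongation 90°, i.e. at age 29.53 × 90/360 = 7.383 d.
Already past this cycle's first quarter; the next is at 7.383 + 29.53 = 36.913 d, so 36.913 − 13 = 23.913 days.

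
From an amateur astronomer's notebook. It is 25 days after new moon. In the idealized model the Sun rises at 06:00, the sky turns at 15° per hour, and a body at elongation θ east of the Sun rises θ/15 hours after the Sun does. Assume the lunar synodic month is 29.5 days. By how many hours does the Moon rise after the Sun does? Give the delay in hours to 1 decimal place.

20.3 h

Elongation θ = 360° × 25/29.5 ≈ 305.1°.
The Moon trails the Sun by θ/15 = 305.1/15 ≈ 20.34 hours.
So the Moon rises 20.34 h after the Sun.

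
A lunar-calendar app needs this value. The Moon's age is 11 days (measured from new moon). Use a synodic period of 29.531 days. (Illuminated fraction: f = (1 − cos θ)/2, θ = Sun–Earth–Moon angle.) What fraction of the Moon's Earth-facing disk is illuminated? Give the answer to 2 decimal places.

Phase angle: θ = 360°·(11 d)/(29.531 d) = 134.1°.
cos 134.1° = (-0.696), so f = (1 − (-0.696))/2 = 0.848.

0.85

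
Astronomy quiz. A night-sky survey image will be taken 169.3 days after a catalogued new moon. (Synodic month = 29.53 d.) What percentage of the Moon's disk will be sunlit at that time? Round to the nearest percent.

55%

Reduce mod P: 169.3 − 5×29.53 = 21.65 d into the current lunation.
Elongation θ = 360° × 21.65/29.53 ≈ 263.9°.
cos 263.9° = (-0.106), so f = (1 − (-0.106))/2 = 0.553, so 55%.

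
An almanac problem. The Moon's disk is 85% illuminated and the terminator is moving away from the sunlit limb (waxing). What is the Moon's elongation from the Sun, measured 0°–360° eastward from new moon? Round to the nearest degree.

cos θ = 1 − 2f = -0.700, giving a principal value of 134.4°.
Waxing ⇒ before full, so θ = 134.4°.

134°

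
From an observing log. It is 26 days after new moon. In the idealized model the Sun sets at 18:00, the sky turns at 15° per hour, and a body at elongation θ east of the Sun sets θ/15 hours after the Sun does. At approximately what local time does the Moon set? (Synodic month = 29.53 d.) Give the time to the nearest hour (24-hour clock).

15:00

The Moon has covered 26/29.53 of its cycle, so θ ≈ 360° × 26/29.53 = 317.0°.
At 15° of sky rotation per hour, 317.0° corresponds to a 21.13 h lag.
18:00 + 21.13 h ≈ 15:08 → 15:00 to the nearest hour.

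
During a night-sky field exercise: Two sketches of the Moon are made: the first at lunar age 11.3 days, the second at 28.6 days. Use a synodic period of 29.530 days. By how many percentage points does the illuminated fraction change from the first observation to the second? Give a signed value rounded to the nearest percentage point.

-86 percentage points

θ₁ = 360° × 11.3/29.530 = 137.8°, f₁ = (1 − cos θ₁)/2 = 0.870.
θ₂ = 360° × 28.6/29.530 = 348.7°, f₂ = (1 − cos θ₂)/2 = 0.010.
Change = f₂ − f₁ = -0.860 → -86 percentage points.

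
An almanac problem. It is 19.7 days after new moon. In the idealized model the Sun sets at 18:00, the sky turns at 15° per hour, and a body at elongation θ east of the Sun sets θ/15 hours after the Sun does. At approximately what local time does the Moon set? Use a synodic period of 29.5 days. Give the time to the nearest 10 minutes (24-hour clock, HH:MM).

10:00

Elongation θ = 360° × 19.7/29.5 ≈ 240.4°.
Delay after the Sun = 240.4° / (15°/h) ≈ 16.03 h.
18:00 + 16.027 h ≈ 10:02 → 10:00 to the nearest ten minutes.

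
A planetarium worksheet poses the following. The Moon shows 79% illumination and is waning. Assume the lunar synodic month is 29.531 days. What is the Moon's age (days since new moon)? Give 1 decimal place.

cos θ = 1 − 2f = -0.580, giving a principal value of 125.5°.
A waning Moon lies in 180°–360°, so θ = 360° − 125.5° = 234.5°.
Age = 29.531 × 234.5°/360° ≈ 19.24 days.

19.2 days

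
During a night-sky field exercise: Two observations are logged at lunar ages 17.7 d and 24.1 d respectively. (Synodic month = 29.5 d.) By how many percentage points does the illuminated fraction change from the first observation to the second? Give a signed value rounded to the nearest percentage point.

-61 pp

First observation: θ = 360°·17.7/29.5 = 216.0°, so f = 0.905.
Second observation: θ = 294.1°, f = 0.296.
Δf = 0.296 − 0.905 = -0.609, i.e. -61 pp.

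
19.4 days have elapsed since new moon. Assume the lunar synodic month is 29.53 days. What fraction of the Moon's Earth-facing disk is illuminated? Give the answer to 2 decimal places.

Elongation θ = 360° × 19.4/29.53 ≈ 236.5°.
cos 236.5° = (-0.552), so f = (1 − (-0.552))/2 = 0.776.

0.78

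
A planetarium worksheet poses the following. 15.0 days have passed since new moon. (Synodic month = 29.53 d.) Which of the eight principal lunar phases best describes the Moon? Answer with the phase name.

At 15.0/29.53 of the cycle, θ ≈ 183° — the full moon range.

full moon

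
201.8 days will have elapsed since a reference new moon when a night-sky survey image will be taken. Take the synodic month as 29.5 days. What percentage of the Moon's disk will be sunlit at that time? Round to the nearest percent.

23%

201.8 d spans 6 complete synodic months (6 × 29.5 = 177.00 d) plus 24.80 d.
The Moon has covered 24.80/29.5 of its cycle, so θ ≈ 360° × 24.80/29.5 = 302.6°.
With cos θ = 0.539, the lit fraction is (1 − 0.539)/2 ≈ 0.230, so 23%.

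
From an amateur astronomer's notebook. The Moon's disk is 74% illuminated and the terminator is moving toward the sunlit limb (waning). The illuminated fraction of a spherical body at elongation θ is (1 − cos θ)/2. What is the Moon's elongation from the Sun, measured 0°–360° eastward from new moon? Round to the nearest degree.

241°

Invert f = (1 − cos θ)/2 to get cos θ = 1 − 2(0.74) = -0.480, hence θ₀ = arccos -0.480 = 118.7°.
Since the Moon is past full (waning), take the reflex angle: θ = 360° − 118.7° = 241.3°.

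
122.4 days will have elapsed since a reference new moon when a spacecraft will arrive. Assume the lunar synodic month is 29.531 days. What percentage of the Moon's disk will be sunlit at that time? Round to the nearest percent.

122.4 d spans 4 complete synodic months (4 × 29.531 = 118.12 d) plus 4.28 d.
The Moon has covered 4.28/29.531 of its cycle, so θ ≈ 360° × 4.28/29.531 = 52.1°.
Illuminated fraction = (1 − cos 52.1°)/2 = (1 − 0.614)/2 ≈ 0.193, so 19%.

19%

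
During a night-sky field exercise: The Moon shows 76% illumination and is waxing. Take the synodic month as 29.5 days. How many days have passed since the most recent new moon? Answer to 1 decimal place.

cos θ = 1 − 2f = -0.520, giving a principal value of 121.3°.
Waxing ⇒ before full, so θ = 121.3°.
Age = 29.5 × 121.3°/360° ≈ 9.94 days.

9.9 days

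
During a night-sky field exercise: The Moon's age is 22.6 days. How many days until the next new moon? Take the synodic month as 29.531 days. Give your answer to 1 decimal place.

6.9 days

The next new moon completes the synodic month: 29.531 − 22.6 = 6.931 days.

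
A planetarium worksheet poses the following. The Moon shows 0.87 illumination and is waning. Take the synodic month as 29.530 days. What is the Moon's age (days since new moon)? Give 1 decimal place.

Invert f = (1 − cos θ)/2 to get cos θ = 1 − 2(0.87) = -0.740, hence θ₀ = arccos -0.740 = 137.7°.
Waning ⇒ past full, so θ = 360° − 137.7° = 222.3°.
At 360°/29.530 d per day, 222.3° corresponds to 18.23 days.

18.2 days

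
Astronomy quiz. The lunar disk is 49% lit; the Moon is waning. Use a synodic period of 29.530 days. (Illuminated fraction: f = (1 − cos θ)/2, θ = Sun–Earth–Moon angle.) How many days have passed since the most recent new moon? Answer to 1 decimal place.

22.2 days

cos θ = 1 − 2f = 0.020, giving a principal value of 88.9°.
A waning Moon lies in 180°–360°, so θ = 360° − 88.9° = 271.1°.
That fraction of the synodic month is 271.1/360 × 29.530 d ≈ 22.24 d.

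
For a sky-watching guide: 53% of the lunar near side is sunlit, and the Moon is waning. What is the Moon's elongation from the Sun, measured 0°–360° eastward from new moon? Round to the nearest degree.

From f = (1 − cos θ)/2: cos θ = 1 − 2×0.53 = -0.060; arccos → 93.4°.
Since the Moon is past full (waning), take the reflex angle: θ = 360° − 93.4° = 266.6°.

267°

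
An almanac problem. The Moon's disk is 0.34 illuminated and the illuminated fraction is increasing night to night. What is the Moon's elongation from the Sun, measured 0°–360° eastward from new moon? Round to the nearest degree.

71°

From f = (1 − cos θ)/2: cos θ = 1 − 2×0.34 = 0.320; arccos → 71.3°.
The Moon is waxing (0°–180°), so θ = 71.3° directly.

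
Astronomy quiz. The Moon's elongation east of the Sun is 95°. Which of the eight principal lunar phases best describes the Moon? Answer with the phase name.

95° lies in the first quarter sector of the 8-phase cycle.

first quarter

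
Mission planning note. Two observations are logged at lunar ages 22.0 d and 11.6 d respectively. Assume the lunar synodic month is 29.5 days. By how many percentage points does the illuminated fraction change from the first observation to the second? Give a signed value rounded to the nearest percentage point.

θ₁ = 360° × 22.0/29.5 = 268.5°, f₁ = (1 − cos θ₁)/2 = 0.513.
θ₂ = 360° × 11.6/29.5 = 141.6°, f₂ = (1 − cos θ₂)/2 = 0.892.
Change = f₂ − f₁ = +0.378 → +38 percentage points.

+38 percentage points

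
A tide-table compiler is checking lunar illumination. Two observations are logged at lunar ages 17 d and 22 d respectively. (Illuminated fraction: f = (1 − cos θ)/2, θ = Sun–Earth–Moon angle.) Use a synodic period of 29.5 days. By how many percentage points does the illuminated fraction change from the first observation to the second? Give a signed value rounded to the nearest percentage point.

First observation: θ = 360°·17/29.5 = 207.5°, so f = 0.944.
Second observation: θ = 268.5°, f = 0.513.
Δf = 0.513 − 0.944 = -0.430, i.e. -43 pp.

-43 pp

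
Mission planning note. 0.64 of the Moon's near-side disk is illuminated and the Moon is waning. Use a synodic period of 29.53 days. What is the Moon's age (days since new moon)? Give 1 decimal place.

cos θ = 1 − 2f = -0.280, giving a principal value of 106.3°.
A waning Moon lies in 180°–360°, so θ = 360° − 106.3° = 253.7°.
Age = 29.53 × 253.7°/360° ≈ 20.81 days.

20.8 days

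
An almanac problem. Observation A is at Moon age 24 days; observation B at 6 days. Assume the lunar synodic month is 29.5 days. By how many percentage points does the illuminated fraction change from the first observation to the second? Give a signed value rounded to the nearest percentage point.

First observation: θ = 360°·24/29.5 = 292.9°, so f = 0.306.
Second observation: θ = 73.2°, f = 0.356.
Δf = 0.356 − 0.306 = +0.050, i.e. +5 pp.

+5 pp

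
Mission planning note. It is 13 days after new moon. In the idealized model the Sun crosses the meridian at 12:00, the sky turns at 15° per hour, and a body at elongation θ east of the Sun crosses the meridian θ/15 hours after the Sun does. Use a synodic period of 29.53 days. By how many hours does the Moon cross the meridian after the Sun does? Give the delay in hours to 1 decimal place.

10.6 h

Phase angle: θ = 360°·(13 d)/(29.53 d) = 158.5°.
At 15° of sky rotation per hour, 158.5° corresponds to a 10.57 h lag.
So the Moon crosses the meridian 10.57 h after the Sun.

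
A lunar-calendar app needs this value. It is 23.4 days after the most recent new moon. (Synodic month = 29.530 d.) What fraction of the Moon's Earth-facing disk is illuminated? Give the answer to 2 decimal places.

0.37

The Moon has covered 23.4/29.530 of its cycle, so θ ≈ 360° × 23.4/29.530 = 285.3°.
Illuminated fraction = (1 − cos 285.3°)/2 = (1 − 0.263)/2 ≈ 0.368.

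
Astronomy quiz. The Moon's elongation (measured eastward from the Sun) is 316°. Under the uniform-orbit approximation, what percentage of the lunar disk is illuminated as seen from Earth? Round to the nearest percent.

cos 316° = 0.719, so f = (1 − 0.719)/2 = 0.140, i.e. 14%.

14%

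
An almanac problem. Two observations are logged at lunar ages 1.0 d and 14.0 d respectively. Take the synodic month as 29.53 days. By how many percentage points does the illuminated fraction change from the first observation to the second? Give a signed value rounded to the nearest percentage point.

+98 pp

θ₁ = 360° × 1.0/29.53 = 12.2°, f₁ = (1 − cos θ₁)/2 = 0.011.
θ₂ = 360° × 14.0/29.53 = 170.7°, f₂ = (1 − cos θ₂)/2 = 0.993.
Change = f₂ − f₁ = +0.982 → +98 percentage points.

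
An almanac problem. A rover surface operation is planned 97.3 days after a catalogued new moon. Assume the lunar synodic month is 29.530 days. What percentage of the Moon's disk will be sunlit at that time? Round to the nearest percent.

97.3/29.530 = 3.295 lunations, so 3 complete cycles and 8.71 d into the next.
Elongation θ = 360° × 8.71/29.530 ≈ 106.2°.
Illuminated fraction = (1 − cos 106.2°)/2 = (1 − (-0.279))/2 ≈ 0.639, so 64%.

64%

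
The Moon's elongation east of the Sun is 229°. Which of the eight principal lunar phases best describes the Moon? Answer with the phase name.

229° lies in the waning gibbous sector of the 8-phase cycle.

waning gibbous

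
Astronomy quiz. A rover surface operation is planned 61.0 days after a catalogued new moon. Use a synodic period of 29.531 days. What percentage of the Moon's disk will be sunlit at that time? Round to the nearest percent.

Reduce mod P: 61.0 − 2×29.531 = 1.94 d into the current lunation.
The Moon has covered 1.94/29.531 of its cycle, so θ ≈ 360° × 1.94/29.531 = 23.6°.
cos 23.6° = 0.916, so f = (1 − 0.916)/2 = 0.042, so 4%.

4%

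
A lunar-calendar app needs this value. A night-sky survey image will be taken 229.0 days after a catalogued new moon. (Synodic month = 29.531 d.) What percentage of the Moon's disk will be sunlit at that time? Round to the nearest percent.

49%

229.0/29.531 = 7.755 lunations, so 7 complete cycles and 22.28 d into the next.
Phase angle: θ = 360°·(22.28 d)/(29.531 d) = 271.6°.
Illuminated fraction = (1 − cos 271.6°)/2 = (1 − 0.029)/2 ≈ 0.486, so 49%.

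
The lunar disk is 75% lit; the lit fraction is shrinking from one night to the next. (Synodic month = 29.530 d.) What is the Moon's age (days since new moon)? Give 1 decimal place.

19.7 days

From f = (1 − cos θ)/2: cos θ = 1 − 2×0.75 = -0.500; arccos → 120.0°.
A waning Moon lies in 180°–360°, so θ = 360° − 120.0° = 240.0°.
That fraction of the synodic month is 240.0/360 × 29.530 d ≈ 19.69 d.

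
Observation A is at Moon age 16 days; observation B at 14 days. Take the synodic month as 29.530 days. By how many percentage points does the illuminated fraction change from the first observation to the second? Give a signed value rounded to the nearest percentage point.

+1 pp

θ₁ = 360° × 16/29.530 = 195.1°, f₁ = (1 − cos θ₁)/2 = 0.983.
θ₂ = 360° × 14/29.530 = 170.7°, f₂ = (1 − cos θ₂)/2 = 0.993.
Change = f₂ − f₁ = +0.011 → +1 percentage points.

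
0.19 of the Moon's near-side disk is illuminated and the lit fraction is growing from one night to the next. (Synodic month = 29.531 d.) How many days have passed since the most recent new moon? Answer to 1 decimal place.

4.2 days

Invert f = (1 − cos θ)/2 to get cos θ = 1 − 2(0.19) = 0.620, hence θ₀ = arccos 0.620 = 51.7°.
Before full moon the principal value applies: θ = 51.7°.
At 360°/29.531 d per day, 51.7° corresponds to 4.24 days.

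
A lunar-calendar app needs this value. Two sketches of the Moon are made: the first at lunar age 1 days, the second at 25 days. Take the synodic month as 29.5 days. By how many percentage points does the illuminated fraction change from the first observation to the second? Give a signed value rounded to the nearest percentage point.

+20 percentage points

First observation: θ = 360°·1/29.5 = 12.2°, so f = 0.011.
Second observation: θ = 305.1°, f = 0.213.
Δf = 0.213 − 0.011 = +0.201, i.e. +20 pp.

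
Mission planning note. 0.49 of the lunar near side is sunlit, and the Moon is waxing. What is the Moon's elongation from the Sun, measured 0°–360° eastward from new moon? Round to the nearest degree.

cos θ = 1 − 2f = 0.020, giving a principal value of 88.9°.
Waxing ⇒ before full, so θ = 88.9°.

89°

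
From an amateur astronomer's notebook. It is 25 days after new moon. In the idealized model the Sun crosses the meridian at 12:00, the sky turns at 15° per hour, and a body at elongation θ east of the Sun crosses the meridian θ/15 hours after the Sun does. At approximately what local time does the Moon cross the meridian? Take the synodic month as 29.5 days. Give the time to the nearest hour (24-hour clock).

08:00

Elongation θ = 360° × 25/29.5 ≈ 305.1°.
At 15° of sky rotation per hour, 305.1° corresponds to a 20.34 h lag.
12:00 + 20.34 h ≈ 08:20 → 08:00 to the nearest hour.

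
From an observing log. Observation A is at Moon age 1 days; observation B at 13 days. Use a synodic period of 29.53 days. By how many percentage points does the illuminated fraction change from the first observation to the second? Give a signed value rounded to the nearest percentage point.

+95 pp

First observation: θ = 360°·1/29.53 = 12.2°, so f = 0.011.
Second observation: θ = 158.5°, f = 0.965.
Δf = 0.965 − 0.011 = +0.954, i.e. +95 pp.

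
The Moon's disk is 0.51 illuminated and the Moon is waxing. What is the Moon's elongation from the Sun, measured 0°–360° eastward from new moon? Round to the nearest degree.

91°

From f = (1 − cos θ)/2: cos θ = 1 − 2×0.51 = -0.020; arccos → 91.1°.
Waxing ⇒ before full, so θ = 91.1°.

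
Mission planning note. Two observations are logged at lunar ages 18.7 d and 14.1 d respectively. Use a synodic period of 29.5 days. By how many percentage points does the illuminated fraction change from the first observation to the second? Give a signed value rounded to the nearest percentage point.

θ₁ = 360° × 18.7/29.5 = 228.2°, f₁ = (1 − cos θ₁)/2 = 0.833.
θ₂ = 360° × 14.1/29.5 = 172.1°, f₂ = (1 − cos θ₂)/2 = 0.995.
Change = f₂ − f₁ = +0.162 → +16 percentage points.

+16 pp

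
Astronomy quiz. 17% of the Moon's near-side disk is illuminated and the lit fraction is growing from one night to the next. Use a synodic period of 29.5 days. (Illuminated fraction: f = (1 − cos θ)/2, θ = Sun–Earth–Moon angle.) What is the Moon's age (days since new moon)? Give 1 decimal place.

Invert f = (1 − cos θ)/2 to get cos θ = 1 − 2(0.17) = 0.660, hence θ₀ = arccos 0.660 = 48.7°.
Before full moon the principal value applies: θ = 48.7°.
Age = 29.5 × 48.7°/360° ≈ 3.99 days.

4.0 days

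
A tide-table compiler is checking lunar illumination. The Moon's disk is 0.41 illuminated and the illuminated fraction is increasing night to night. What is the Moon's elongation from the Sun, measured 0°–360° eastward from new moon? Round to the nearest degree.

80°

From f = (1 − cos θ)/2: cos θ = 1 − 2×0.41 = 0.180; arccos → 79.6°.
The Moon is waxing (0°–180°), so θ = 79.6° directly.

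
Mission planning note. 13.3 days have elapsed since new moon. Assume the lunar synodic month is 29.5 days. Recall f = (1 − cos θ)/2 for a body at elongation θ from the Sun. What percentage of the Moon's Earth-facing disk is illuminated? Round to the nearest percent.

98%

The Moon has covered 13.3/29.5 of its cycle, so θ ≈ 360° × 13.3/29.5 = 162.3°.
Illuminated fraction = (1 − cos 162.3°)/2 = (1 − (-0.953))/2 ≈ 0.976, so 98%.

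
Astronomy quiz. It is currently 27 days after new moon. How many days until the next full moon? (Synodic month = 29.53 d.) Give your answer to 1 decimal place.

17.3 days

Full moon occurs at elongation 180°, i.e. at age 29.53 × 180/360 = 14.765 d.
This lunation's full moon (14.765 d) has passed, so add one period: 44.295 − 27 = 17.295 days.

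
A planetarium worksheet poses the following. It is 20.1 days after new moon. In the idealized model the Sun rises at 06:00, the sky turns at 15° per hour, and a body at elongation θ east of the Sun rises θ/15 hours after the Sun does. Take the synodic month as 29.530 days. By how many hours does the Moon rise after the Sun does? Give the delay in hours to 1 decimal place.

16.3 h

Elongation θ = 360° × 20.1/29.530 ≈ 245.0°.
At 15° of sky rotation per hour, 245.0° corresponds to a 16.34 h lag.
So the Moon rises 16.34 h after the Sun.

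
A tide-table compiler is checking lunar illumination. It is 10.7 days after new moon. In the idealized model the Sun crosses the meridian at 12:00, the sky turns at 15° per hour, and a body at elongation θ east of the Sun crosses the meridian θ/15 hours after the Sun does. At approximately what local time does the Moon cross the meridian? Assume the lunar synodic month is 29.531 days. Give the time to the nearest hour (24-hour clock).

Phase angle: θ = 360°·(10.7 d)/(29.531 d) = 130.4°.
Delay after the Sun = 130.4° / (15°/h) ≈ 8.70 h.
12:00 + 8.70 h ≈ 20:42 → 21:00 to the nearest hour.

21:00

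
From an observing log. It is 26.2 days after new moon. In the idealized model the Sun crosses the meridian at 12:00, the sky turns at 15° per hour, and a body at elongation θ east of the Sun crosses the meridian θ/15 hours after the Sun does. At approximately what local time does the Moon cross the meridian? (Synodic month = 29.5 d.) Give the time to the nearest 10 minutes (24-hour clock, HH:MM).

09:20

The Moon has covered 26.2/29.5 of its cycle, so θ ≈ 360° × 26.2/29.5 = 319.7°.
The Moon trails the Sun by θ/15 = 319.7/15 ≈ 21.32 hours.
12:00 + 21.315 h ≈ 09:19 → 09:20 to the nearest ten minutes.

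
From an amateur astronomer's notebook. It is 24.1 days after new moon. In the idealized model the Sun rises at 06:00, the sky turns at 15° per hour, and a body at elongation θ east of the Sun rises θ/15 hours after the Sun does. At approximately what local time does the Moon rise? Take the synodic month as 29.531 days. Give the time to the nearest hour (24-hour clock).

Phase angle: θ = 360°·(24.1 d)/(29.531 d) = 293.8°.
At 15° of sky rotation per hour, 293.8° corresponds to a 19.59 h lag.
06:00 + 19.59 h ≈ 01:35 → 02:00 to the nearest hour.

02:00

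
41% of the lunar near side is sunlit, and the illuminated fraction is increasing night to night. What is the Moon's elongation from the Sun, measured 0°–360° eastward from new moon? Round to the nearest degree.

Invert f = (1 − cos θ)/2 to get cos θ = 1 − 2(0.41) = 0.180, hence θ₀ = arccos 0.180 = 79.6°.
Before full moon the principal value applies: θ = 79.6°.

80°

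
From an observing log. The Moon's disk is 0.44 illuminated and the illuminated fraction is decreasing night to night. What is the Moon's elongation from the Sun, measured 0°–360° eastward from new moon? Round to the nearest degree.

277°

Invert f = (1 − cos θ)/2 to get cos θ = 1 − 2(0.44) = 0.120, hence θ₀ = arccos 0.120 = 83.1°.
A waning Moon lies in 180°–360°, so θ = 360° − 83.1° = 276.9°.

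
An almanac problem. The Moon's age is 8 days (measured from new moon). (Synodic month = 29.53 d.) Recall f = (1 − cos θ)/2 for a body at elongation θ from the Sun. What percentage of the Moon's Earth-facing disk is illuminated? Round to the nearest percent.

57%

Phase angle: θ = 360°·(8 d)/(29.53 d) = 97.5°.
cos 97.5° = (-0.131), so f = (1 − (-0.131))/2 = 0.566, so 57%.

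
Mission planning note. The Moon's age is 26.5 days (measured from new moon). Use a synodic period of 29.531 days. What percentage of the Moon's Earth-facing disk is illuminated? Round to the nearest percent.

Phase angle: θ = 360°·(26.5 d)/(29.531 d) = 323.1°.
With cos θ = 0.799, the lit fraction is (1 − 0.799)/2 ≈ 0.100, so 10%.

10%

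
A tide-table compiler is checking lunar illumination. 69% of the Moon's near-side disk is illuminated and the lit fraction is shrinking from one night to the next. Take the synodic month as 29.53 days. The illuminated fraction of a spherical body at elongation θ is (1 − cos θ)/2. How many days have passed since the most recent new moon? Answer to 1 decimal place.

20.3 days

Invert f = (1 − cos θ)/2 to get cos θ = 1 − 2(0.69) = -0.380, hence θ₀ = arccos -0.380 = 112.3°.
A waning Moon lies in 180°–360°, so θ = 360° − 112.3° = 247.7°.
Age = 29.53 × 247.7°/360° ≈ 20.32 days.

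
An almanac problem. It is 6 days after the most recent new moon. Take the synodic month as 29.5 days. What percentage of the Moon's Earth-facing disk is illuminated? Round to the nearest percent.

Phase angle: θ = 360°·(6 d)/(29.5 d) = 73.2°.
With cos θ = 0.289, the lit fraction is (1 − 0.289)/2 ≈ 0.356, so 36%.

36%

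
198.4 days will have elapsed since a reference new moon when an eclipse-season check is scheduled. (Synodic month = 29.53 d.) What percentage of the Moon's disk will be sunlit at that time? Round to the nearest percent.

Reduce mod P: 198.4 − 6×29.53 = 21.22 d into the current lunation.
The Moon has covered 21.22/29.53 of its cycle, so θ ≈ 360° × 21.22/29.53 = 258.7°.
Illuminated fraction = (1 − cos 258.7°)/2 = (1 − (-0.196))/2 ≈ 0.598, so 60%.

60%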